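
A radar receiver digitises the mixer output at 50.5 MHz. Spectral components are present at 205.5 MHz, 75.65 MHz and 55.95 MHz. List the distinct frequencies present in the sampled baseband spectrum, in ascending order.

3.5 MHz, 5.45 MHz, 25.15 MHz

fs/2 = 25.25 MHz.
205.5 MHz mod fs = 3.5 MHz.
3.5 MHz ≤ fs/2 = 25.25 MHz, appears at 3.5 MHz.
75.65 MHz mod fs = 25.15 MHz.
25.15 MHz ≤ fs/2 = 25.25 MHz, appears at 25.15 MHz.
55.95 MHz mod fs = 5.45 MHz.
5.45 MHz ≤ fs/2 = 25.25 MHz, appears at 5.45 MHz.
Distinct values: {3.5 MHz, 5.45 MHz, 25.15 MHz}.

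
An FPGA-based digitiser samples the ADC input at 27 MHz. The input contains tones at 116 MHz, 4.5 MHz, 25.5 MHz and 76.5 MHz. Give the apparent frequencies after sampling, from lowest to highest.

fs/2 = 13.5 MHz.
116 MHz mod fs = 8 MHz.
8 MHz ≤ fs/2 = 13.5 MHz, appears at 8 MHz.
4.5 MHz ≤ fs/2 = 13.5 MHz, passes unchanged.
25.5 MHz > fs/2 = 13.5 MHz, folds to fs − 25.5 MHz = 1.5 MHz.
76.5 MHz mod fs = 22.5 MHz.
22.5 MHz > fs/2 = 13.5 MHz, folds to fs − 22.5 MHz = 4.5 MHz.
Distinct values: {1.5 MHz, 4.5 MHz, 8 MHz}.

1.5 MHz, 4.5 MHz, 8 MHz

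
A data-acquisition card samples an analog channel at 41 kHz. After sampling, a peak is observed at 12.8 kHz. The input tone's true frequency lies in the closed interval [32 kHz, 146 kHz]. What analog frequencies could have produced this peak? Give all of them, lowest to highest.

53.8 kHz, 69.2 kHz, 94.8 kHz, 110.2 kHz, 135.8 kHz

Frequencies that alias to 12.8 kHz are k·fs ± 12.8 kHz for integer k ≥ 0.
k=0: 12.8 kHz.
k=1: 28.2 kHz, 53.8 kHz.
k=2: 69.2 kHz, 94.8 kHz.
k=3: 110.2 kHz, 135.8 kHz.
k=4: 151.2 kHz, 176.8 kHz.
Within [32 kHz, 146 kHz]: 53.8 kHz, 69.2 kHz, 94.8 kHz, 110.2 kHz, 135.8 kHz.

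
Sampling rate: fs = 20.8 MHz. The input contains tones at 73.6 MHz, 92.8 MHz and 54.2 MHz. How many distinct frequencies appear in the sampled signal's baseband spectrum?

2

fs/2 = 10.4 MHz.
73.6 MHz mod fs = 11.2 MHz.
11.2 MHz > fs/2 = 10.4 MHz, folds to fs − 11.2 MHz = 9.6 MHz.
92.8 MHz mod fs = 9.6 MHz.
9.6 MHz ≤ fs/2 = 10.4 MHz, appears at 9.6 MHz.
54.2 MHz mod fs = 12.6 MHz.
12.6 MHz > fs/2 = 10.4 MHz, folds to fs − 12.6 MHz = 8.2 MHz.
Distinct values: {8.2 MHz, 9.6 MHz} → 2.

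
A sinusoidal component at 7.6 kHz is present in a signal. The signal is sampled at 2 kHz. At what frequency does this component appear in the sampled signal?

7.6 kHz mod fs = 1.6 kHz.
1.6 kHz > fs/2 = 1 kHz, folds to fs − 1.6 kHz = 0.4 kHz.

0.4 kHz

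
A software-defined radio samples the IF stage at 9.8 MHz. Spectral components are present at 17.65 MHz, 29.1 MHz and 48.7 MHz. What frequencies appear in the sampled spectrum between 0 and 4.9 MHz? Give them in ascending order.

fs/2 = 4.9 MHz.
17.65 MHz mod fs = 7.85 MHz.
7.85 MHz > fs/2 = 4.9 MHz, folds to fs − 7.85 MHz = 1.95 MHz.
29.1 MHz mod fs = 9.5 MHz.
9.5 MHz > fs/2 = 4.9 MHz, folds to fs − 9.5 MHz = 0.3 MHz.
48.7 MHz mod fs = 9.5 MHz.
9.5 MHz > fs/2 = 4.9 MHz, folds to fs − 9.5 MHz = 0.3 MHz.
Distinct values: {0.3 MHz, 1.95 MHz}.

0.3 MHz, 1.95 MHz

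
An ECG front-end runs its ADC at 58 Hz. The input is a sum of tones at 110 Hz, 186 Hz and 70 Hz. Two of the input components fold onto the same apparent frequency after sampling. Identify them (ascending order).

70 Hz, 186 Hz

fs/2 = 29 Hz.
110 Hz mod fs = 52 Hz.
52 Hz > fs/2 = 29 Hz, folds to fs − 52 Hz = 6 Hz.
186 Hz mod fs = 12 Hz.
12 Hz ≤ fs/2 = 29 Hz, appears at 12 Hz.
70 Hz mod fs = 12 Hz.
12 Hz ≤ fs/2 = 29 Hz, appears at 12 Hz.
70 Hz and 186 Hz both map to 12 Hz.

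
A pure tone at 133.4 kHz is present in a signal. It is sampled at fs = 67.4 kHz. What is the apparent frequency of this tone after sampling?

133.4 kHz mod fs = 66 kHz.
66 kHz > fs/2 = 33.7 kHz, folds to fs − 66 kHz = 1.4 kHz.

1.4 kHz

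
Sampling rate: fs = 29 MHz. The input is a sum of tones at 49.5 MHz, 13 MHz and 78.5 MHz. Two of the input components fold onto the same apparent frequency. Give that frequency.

fs/2 = 14.5 MHz.
49.5 MHz mod fs = 20.5 MHz.
20.5 MHz > fs/2 = 14.5 MHz, folds to fs − 20.5 MHz = 8.5 MHz.
13 MHz ≤ fs/2 = 14.5 MHz, passes unchanged.
78.5 MHz mod fs = 20.5 MHz.
20.5 MHz > fs/2 = 14.5 MHz, folds to fs − 20.5 MHz = 8.5 MHz.
49.5 MHz and 78.5 MHz both map to 8.5 MHz.

8.5 MHz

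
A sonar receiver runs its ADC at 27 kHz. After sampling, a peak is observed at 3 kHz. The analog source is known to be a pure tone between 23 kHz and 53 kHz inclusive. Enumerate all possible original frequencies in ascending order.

24 kHz, 30 kHz, 51 kHz

Frequencies that alias to 3 kHz are k·fs ± 3 kHz for integer k ≥ 0.
k=0: 3 kHz.
k=1: 24 kHz, 30 kHz.
k=2: 51 kHz, 57 kHz.
k=3: 78 kHz, 84 kHz.
Within [23 kHz, 53 kHz]: 24 kHz, 30 kHz, 51 kHz.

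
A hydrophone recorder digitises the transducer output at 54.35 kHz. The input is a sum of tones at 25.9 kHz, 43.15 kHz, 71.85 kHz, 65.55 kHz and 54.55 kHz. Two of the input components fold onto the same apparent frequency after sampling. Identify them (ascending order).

fs/2 = 27.175 kHz.
25.9 kHz ≤ fs/2 = 27.175 kHz, passes unchanged.
43.15 kHz > fs/2 = 27.175 kHz, folds to fs − 43.15 kHz = 11.2 kHz.
71.85 kHz mod fs = 17.5 kHz.
17.5 kHz ≤ fs/2 = 27.175 kHz, appears at 17.5 kHz.
65.55 kHz mod fs = 11.2 kHz.
11.2 kHz ≤ fs/2 = 27.175 kHz, appears at 11.2 kHz.
54.55 kHz mod fs = 0.2 kHz.
0.2 kHz ≤ fs/2 = 27.175 kHz, appears at 0.2 kHz.
43.15 kHz and 65.55 kHz both map to 11.2 kHz.

43.15 kHz, 65.55 kHz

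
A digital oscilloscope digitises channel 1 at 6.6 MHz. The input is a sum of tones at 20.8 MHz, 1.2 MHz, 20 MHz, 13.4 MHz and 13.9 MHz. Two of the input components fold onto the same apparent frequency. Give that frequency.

fs/2 = 3.3 MHz.
20.8 MHz mod fs = 1 MHz.
1 MHz ≤ fs/2 = 3.3 MHz, appears at 1 MHz.
1.2 MHz ≤ fs/2 = 3.3 MHz, passes unchanged.
20 MHz mod fs = 0.2 MHz.
0.2 MHz ≤ fs/2 = 3.3 MHz, appears at 0.2 MHz.
13.4 MHz mod fs = 0.2 MHz.
0.2 MHz ≤ fs/2 = 3.3 MHz, appears at 0.2 MHz.
13.9 MHz mod fs = 0.7 MHz.
0.7 MHz ≤ fs/2 = 3.3 MHz, appears at 0.7 MHz.
13.4 MHz and 20 MHz both map to 0.2 MHz.

0.2 MHz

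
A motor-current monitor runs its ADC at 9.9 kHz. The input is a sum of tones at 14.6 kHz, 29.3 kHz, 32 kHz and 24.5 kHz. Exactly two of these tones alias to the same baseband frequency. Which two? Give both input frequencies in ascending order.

14.6 kHz, 24.5 kHz

fs/2 = 4.95 kHz.
14.6 kHz mod fs = 4.7 kHz.
4.7 kHz ≤ fs/2 = 4.95 kHz, appears at 4.7 kHz.
29.3 kHz mod fs = 9.5 kHz.
9.5 kHz > fs/2 = 4.95 kHz, folds to fs − 9.5 kHz = 0.4 kHz.
32 kHz mod fs = 2.3 kHz.
2.3 kHz ≤ fs/2 = 4.95 kHz, appears at 2.3 kHz.
24.5 kHz mod fs = 4.7 kHz.
4.7 kHz ≤ fs/2 = 4.95 kHz, appears at 4.7 kHz.
14.6 kHz and 24.5 kHz both map to 4.7 kHz.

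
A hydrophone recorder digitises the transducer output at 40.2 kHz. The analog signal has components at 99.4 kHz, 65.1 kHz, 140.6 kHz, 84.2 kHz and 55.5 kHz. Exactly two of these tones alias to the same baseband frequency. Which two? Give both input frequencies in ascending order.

fs/2 = 20.1 kHz.
99.4 kHz mod fs = 19 kHz.
19 kHz ≤ fs/2 = 20.1 kHz, appears at 19 kHz.
65.1 kHz mod fs = 24.9 kHz.
24.9 kHz > fs/2 = 20.1 kHz, folds to fs − 24.9 kHz = 15.3 kHz.
140.6 kHz mod fs = 20 kHz.
20 kHz ≤ fs/2 = 20.1 kHz, appears at 20 kHz.
84.2 kHz mod fs = 3.8 kHz.
3.8 kHz ≤ fs/2 = 20.1 kHz, appears at 3.8 kHz.
55.5 kHz mod fs = 15.3 kHz.
15.3 kHz ≤ fs/2 = 20.1 kHz, appears at 15.3 kHz.
55.5 kHz and 65.1 kHz both map to 15.3 kHz.

55.5 kHz, 65.1 kHz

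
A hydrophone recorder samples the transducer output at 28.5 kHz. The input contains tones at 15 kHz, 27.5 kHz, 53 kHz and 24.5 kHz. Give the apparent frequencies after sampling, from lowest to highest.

1 kHz, 4 kHz, 13.5 kHz

fs/2 = 14.25 kHz.
15 kHz > fs/2 = 14.25 kHz, folds to fs − 15 kHz = 13.5 kHz.
27.5 kHz > fs/2 = 14.25 kHz, folds to fs − 27.5 kHz = 1 kHz.
53 kHz mod fs = 24.5 kHz.
24.5 kHz > fs/2 = 14.25 kHz, folds to fs − 24.5 kHz = 4 kHz.
24.5 kHz > fs/2 = 14.25 kHz, folds to fs − 24.5 kHz = 4 kHz.
Distinct values: {1 kHz, 4 kHz, 13.5 kHz}.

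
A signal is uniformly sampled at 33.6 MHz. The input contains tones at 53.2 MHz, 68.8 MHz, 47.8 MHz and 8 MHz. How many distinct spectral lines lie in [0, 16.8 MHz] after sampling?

4

fs/2 = 16.8 MHz.
53.2 MHz mod fs = 19.6 MHz.
19.6 MHz > fs/2 = 16.8 MHz, folds to fs − 19.6 MHz = 14 MHz.
68.8 MHz mod fs = 1.6 MHz.
1.6 MHz ≤ fs/2 = 16.8 MHz, appears at 1.6 MHz.
47.8 MHz mod fs = 14.2 MHz.
14.2 MHz ≤ fs/2 = 16.8 MHz, appears at 14.2 MHz.
8 MHz ≤ fs/2 = 16.8 MHz, passes unchanged.
Distinct values: {1.6 MHz, 8 MHz, 14 MHz, 14.2 MHz} → 4.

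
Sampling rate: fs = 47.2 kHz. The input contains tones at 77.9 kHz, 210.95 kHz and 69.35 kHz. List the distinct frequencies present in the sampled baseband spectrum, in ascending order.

fs/2 = 23.6 kHz.
77.9 kHz mod fs = 30.7 kHz.
30.7 kHz > fs/2 = 23.6 kHz, folds to fs − 30.7 kHz = 16.5 kHz.
210.95 kHz mod fs = 22.15 kHz.
22.15 kHz ≤ fs/2 = 23.6 kHz, appears at 22.15 kHz.
69.35 kHz mod fs = 22.15 kHz.
22.15 kHz ≤ fs/2 = 23.6 kHz, appears at 22.15 kHz.
Distinct values: {16.5 kHz, 22.15 kHz}.

16.5 kHz, 22.15 kHz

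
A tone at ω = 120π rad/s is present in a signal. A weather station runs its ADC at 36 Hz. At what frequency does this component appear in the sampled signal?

12 Hz

ω = 120π rad/s → f = ω/(2π) = 60 Hz.
60 Hz mod fs = 24 Hz.
24 Hz > fs/2 = 18 Hz, folds to fs − 24 Hz = 12 Hz.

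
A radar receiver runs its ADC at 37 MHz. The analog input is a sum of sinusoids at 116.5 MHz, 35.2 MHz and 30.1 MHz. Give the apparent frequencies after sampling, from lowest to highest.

fs/2 = 18.5 MHz.
116.5 MHz mod fs = 5.5 MHz.
5.5 MHz ≤ fs/2 = 18.5 MHz, appears at 5.5 MHz.
35.2 MHz > fs/2 = 18.5 MHz, folds to fs − 35.2 MHz = 1.8 MHz.
30.1 MHz > fs/2 = 18.5 MHz, folds to fs − 30.1 MHz = 6.9 MHz.
Distinct values: {1.8 MHz, 5.5 MHz, 6.9 MHz}.

1.8 MHz, 5.5 MHz, 6.9 MHz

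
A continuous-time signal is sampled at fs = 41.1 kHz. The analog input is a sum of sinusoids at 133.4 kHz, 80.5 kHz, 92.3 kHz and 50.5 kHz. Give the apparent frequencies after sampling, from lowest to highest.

fs/2 = 20.55 kHz.
133.4 kHz mod fs = 10.1 kHz.
10.1 kHz ≤ fs/2 = 20.55 kHz, appears at 10.1 kHz.
80.5 kHz mod fs = 39.4 kHz.
39.4 kHz > fs/2 = 20.55 kHz, folds to fs − 39.4 kHz = 1.7 kHz.
92.3 kHz mod fs = 10.1 kHz.
10.1 kHz ≤ fs/2 = 20.55 kHz, appears at 10.1 kHz.
50.5 kHz mod fs = 9.4 kHz.
9.4 kHz ≤ fs/2 = 20.55 kHz, appears at 9.4 kHz.
Distinct values: {1.7 kHz, 9.4 kHz, 10.1 kHz}.

1.7 kHz, 9.4 kHz, 10.1 kHz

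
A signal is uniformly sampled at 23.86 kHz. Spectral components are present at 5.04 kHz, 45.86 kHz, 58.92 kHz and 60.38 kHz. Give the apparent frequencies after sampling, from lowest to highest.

fs/2 = 11.93 kHz.
5.04 kHz ≤ fs/2 = 11.93 kHz, passes unchanged.
45.86 kHz mod fs = 22 kHz.
22 kHz > fs/2 = 11.93 kHz, folds to fs − 22 kHz = 1.86 kHz.
58.92 kHz mod fs = 11.2 kHz.
11.2 kHz ≤ fs/2 = 11.93 kHz, appears at 11.2 kHz.
60.38 kHz mod fs = 12.66 kHz.
12.66 kHz > fs/2 = 11.93 kHz, folds to fs − 12.66 kHz = 11.2 kHz.
Distinct values: {1.86 kHz, 5.04 kHz, 11.2 kHz}.

1.86 kHz, 5.04 kHz, 11.2 kHz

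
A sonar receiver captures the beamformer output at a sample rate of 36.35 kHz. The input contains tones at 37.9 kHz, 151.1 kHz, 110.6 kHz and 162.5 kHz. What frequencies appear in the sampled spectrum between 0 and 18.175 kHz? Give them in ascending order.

fs/2 = 18.175 kHz.
37.9 kHz mod fs = 1.55 kHz.
1.55 kHz ≤ fs/2 = 18.175 kHz, appears at 1.55 kHz.
151.1 kHz mod fs = 5.7 kHz.
5.7 kHz ≤ fs/2 = 18.175 kHz, appears at 5.7 kHz.
110.6 kHz mod fs = 1.55 kHz.
1.55 kHz ≤ fs/2 = 18.175 kHz, appears at 1.55 kHz.
162.5 kHz mod fs = 17.1 kHz.
17.1 kHz ≤ fs/2 = 18.175 kHz, appears at 17.1 kHz.
Distinct values: {1.55 kHz, 5.7 kHz, 17.1 kHz}.

1.55 kHz, 5.7 kHz, 17.1 kHz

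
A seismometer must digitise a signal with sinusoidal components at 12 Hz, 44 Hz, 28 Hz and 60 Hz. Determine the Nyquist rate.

120 Hz

Highest-frequency component: 60 Hz.
Nyquist rate = 2 × 60 Hz = 120 Hz.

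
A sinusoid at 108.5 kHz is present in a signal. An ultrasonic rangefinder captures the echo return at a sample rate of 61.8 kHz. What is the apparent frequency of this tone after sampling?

15.1 kHz

108.5 kHz mod fs = 46.7 kHz.
46.7 kHz > fs/2 = 30.9 kHz, folds to fs − 46.7 kHz = 15.1 kHz.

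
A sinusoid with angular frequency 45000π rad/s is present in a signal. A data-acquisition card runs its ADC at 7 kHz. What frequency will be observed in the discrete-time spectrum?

ω = 45000π rad/s → f = ω/(2π) = 22500 Hz = 22.5 kHz.
22.5 kHz mod fs = 1.5 kHz.
1.5 kHz ≤ fs/2 = 3.5 kHz, appears at 1.5 kHz.

1.5 kHz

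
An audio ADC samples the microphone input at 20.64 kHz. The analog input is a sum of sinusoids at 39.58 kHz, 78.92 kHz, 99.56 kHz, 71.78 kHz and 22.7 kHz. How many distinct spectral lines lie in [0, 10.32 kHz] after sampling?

fs/2 = 10.32 kHz.
39.58 kHz mod fs = 18.94 kHz.
18.94 kHz > fs/2 = 10.32 kHz, folds to fs − 18.94 kHz = 1.7 kHz.
78.92 kHz mod fs = 17 kHz.
17 kHz > fs/2 = 10.32 kHz, folds to fs − 17 kHz = 3.64 kHz.
99.56 kHz mod fs = 17 kHz.
17 kHz > fs/2 = 10.32 kHz, folds to fs − 17 kHz = 3.64 kHz.
71.78 kHz mod fs = 9.86 kHz.
9.86 kHz ≤ fs/2 = 10.32 kHz, appears at 9.86 kHz.
22.7 kHz mod fs = 2.06 kHz.
2.06 kHz ≤ fs/2 = 10.32 kHz, appears at 2.06 kHz.
Distinct values: {1.7 kHz, 2.06 kHz, 3.64 kHz, 9.86 kHz} → 4.

4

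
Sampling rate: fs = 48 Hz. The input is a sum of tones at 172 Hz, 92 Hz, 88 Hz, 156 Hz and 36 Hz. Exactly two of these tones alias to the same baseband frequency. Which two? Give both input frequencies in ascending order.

36 Hz, 156 Hz

fs/2 = 24 Hz.
172 Hz mod fs = 28 Hz.
28 Hz > fs/2 = 24 Hz, folds to fs − 28 Hz = 20 Hz.
92 Hz mod fs = 44 Hz.
44 Hz > fs/2 = 24 Hz, folds to fs − 44 Hz = 4 Hz.
88 Hz mod fs = 40 Hz.
40 Hz > fs/2 = 24 Hz, folds to fs − 40 Hz = 8 Hz.
156 Hz mod fs = 12 Hz.
12 Hz ≤ fs/2 = 24 Hz, appears at 12 Hz.
36 Hz > fs/2 = 24 Hz, folds to fs − 36 Hz = 12 Hz.
36 Hz and 156 Hz both map to 12 Hz.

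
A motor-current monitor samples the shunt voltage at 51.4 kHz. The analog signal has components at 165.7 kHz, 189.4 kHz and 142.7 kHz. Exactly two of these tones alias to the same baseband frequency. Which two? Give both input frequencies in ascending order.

fs/2 = 25.7 kHz.
165.7 kHz mod fs = 11.5 kHz.
11.5 kHz ≤ fs/2 = 25.7 kHz, appears at 11.5 kHz.
189.4 kHz mod fs = 35.2 kHz.
35.2 kHz > fs/2 = 25.7 kHz, folds to fs − 35.2 kHz = 16.2 kHz.
142.7 kHz mod fs = 39.9 kHz.
39.9 kHz > fs/2 = 25.7 kHz, folds to fs − 39.9 kHz = 11.5 kHz.
142.7 kHz and 165.7 kHz both map to 11.5 kHz.

142.7 kHz, 165.7 kHz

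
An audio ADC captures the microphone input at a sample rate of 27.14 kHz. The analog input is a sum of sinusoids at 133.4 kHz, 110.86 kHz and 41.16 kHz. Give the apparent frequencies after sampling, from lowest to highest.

fs/2 = 13.57 kHz.
133.4 kHz mod fs = 24.84 kHz.
24.84 kHz > fs/2 = 13.57 kHz, folds to fs − 24.84 kHz = 2.3 kHz.
110.86 kHz mod fs = 2.3 kHz.
2.3 kHz ≤ fs/2 = 13.57 kHz, appears at 2.3 kHz.
41.16 kHz mod fs = 14.02 kHz.
14.02 kHz > fs/2 = 13.57 kHz, folds to fs − 14.02 kHz = 13.12 kHz.
Distinct values: {2.3 kHz, 13.12 kHz}.

2.3 kHz, 13.12 kHz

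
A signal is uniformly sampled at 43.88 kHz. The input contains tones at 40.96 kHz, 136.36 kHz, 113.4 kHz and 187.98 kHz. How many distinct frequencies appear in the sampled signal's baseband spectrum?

4

fs/2 = 21.94 kHz.
40.96 kHz > fs/2 = 21.94 kHz, folds to fs − 40.96 kHz = 2.92 kHz.
136.36 kHz mod fs = 4.72 kHz.
4.72 kHz ≤ fs/2 = 21.94 kHz, appears at 4.72 kHz.
113.4 kHz mod fs = 25.64 kHz.
25.64 kHz > fs/2 = 21.94 kHz, folds to fs − 25.64 kHz = 18.24 kHz.
187.98 kHz mod fs = 12.46 kHz.
12.46 kHz ≤ fs/2 = 21.94 kHz, appears at 12.46 kHz.
Distinct values: {2.92 kHz, 4.72 kHz, 12.46 kHz, 18.24 kHz} → 4.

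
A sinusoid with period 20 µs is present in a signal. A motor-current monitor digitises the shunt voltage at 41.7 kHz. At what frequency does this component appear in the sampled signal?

T = 20 µs → f = 1/T = 50 kHz.
50 kHz mod fs = 8.3 kHz.
8.3 kHz ≤ fs/2 = 20.85 kHz, appears at 8.3 kHz.

8.3 kHz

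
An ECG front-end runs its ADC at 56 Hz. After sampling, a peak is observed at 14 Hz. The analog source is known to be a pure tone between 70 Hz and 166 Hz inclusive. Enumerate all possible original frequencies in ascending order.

70 Hz, 98 Hz, 126 Hz, 154 Hz

Frequencies that alias to 14 Hz are k·fs ± 14 Hz for integer k ≥ 0.
k=0: 14 Hz.
k=1: 42 Hz, 70 Hz.
k=2: 98 Hz, 126 Hz.
k=3: 154 Hz, 182 Hz.
k=4: 210 Hz, 238 Hz.
Within [70 Hz, 166 Hz]: 70 Hz, 98 Hz, 126 Hz, 154 Hz.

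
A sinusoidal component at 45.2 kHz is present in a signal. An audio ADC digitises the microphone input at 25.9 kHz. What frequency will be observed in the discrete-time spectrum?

6.6 kHz

45.2 kHz mod fs = 19.3 kHz.
19.3 kHz > fs/2 = 12.95 kHz, folds to fs − 19.3 kHz = 6.6 kHz.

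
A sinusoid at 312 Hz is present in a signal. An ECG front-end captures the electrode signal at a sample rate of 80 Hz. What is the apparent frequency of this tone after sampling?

8 Hz

312 Hz mod fs = 72 Hz.
72 Hz > fs/2 = 40 Hz, folds to fs − 72 Hz = 8 Hz.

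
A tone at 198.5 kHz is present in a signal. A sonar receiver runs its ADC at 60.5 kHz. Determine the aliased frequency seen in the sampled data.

198.5 kHz mod fs = 17 kHz.
17 kHz ≤ fs/2 = 30.25 kHz, appears at 17 kHz.

17 kHz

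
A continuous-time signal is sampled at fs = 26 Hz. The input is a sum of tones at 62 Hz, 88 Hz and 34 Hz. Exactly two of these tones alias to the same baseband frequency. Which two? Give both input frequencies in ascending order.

62 Hz, 88 Hz

fs/2 = 13 Hz.
62 Hz mod fs = 10 Hz.
10 Hz ≤ fs/2 = 13 Hz, appears at 10 Hz.
88 Hz mod fs = 10 Hz.
10 Hz ≤ fs/2 = 13 Hz, appears at 10 Hz.
34 Hz mod fs = 8 Hz.
8 Hz ≤ fs/2 = 13 Hz, appears at 8 Hz.
62 Hz and 88 Hz both map to 10 Hz.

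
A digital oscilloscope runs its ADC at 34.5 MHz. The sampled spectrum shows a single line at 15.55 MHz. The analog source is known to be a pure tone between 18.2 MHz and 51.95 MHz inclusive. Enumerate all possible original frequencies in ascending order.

Frequencies that alias to 15.55 MHz are k·fs ± 15.55 MHz for integer k ≥ 0.
k=0: 15.55 MHz.
k=1: 18.95 MHz, 50.05 MHz.
k=2: 53.45 MHz, 84.55 MHz.
Within [18.2 MHz, 51.95 MHz]: 18.95 MHz, 50.05 MHz.

18.95 MHz, 50.05 MHz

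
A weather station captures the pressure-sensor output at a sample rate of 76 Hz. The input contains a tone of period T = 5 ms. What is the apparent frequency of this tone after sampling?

28 Hz

T = 5 ms → f = 1/T = 200 Hz.
200 Hz mod fs = 48 Hz.
48 Hz > fs/2 = 38 Hz, folds to fs − 48 Hz = 28 Hz.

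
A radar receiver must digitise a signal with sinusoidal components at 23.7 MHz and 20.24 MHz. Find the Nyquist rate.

47.4 MHz

Highest-frequency component: 23.7 MHz.
Nyquist rate = 2 × 23.7 MHz = 47.4 MHz.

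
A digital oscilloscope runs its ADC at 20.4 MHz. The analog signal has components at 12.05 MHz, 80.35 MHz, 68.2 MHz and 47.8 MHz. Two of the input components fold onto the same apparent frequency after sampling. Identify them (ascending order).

47.8 MHz, 68.2 MHz

fs/2 = 10.2 MHz.
12.05 MHz > fs/2 = 10.2 MHz, folds to fs − 12.05 MHz = 8.35 MHz.
80.35 MHz mod fs = 19.15 MHz.
19.15 MHz > fs/2 = 10.2 MHz, folds to fs − 19.15 MHz = 1.25 MHz.
68.2 MHz mod fs = 7 MHz.
7 MHz ≤ fs/2 = 10.2 MHz, appears at 7 MHz.
47.8 MHz mod fs = 7 MHz.
7 MHz ≤ fs/2 = 10.2 MHz, appears at 7 MHz.
47.8 MHz and 68.2 MHz both map to 7 MHz.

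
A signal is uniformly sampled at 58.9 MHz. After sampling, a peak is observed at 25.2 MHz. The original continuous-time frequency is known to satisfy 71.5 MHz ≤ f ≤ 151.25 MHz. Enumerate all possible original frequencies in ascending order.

Frequencies that alias to 25.2 MHz are k·fs ± 25.2 MHz for integer k ≥ 0.
k=0: 25.2 MHz.
k=1: 33.7 MHz, 84.1 MHz.
k=2: 92.6 MHz, 143 MHz.
k=3: 151.5 MHz, 201.9 MHz.
Within [71.5 MHz, 151.25 MHz]: 84.1 MHz, 92.6 MHz, 143 MHz.

84.1 MHz, 92.6 MHz, 143 MHz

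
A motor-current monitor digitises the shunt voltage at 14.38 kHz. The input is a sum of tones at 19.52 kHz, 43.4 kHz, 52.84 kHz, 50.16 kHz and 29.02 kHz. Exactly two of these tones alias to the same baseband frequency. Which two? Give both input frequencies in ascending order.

fs/2 = 7.19 kHz.
19.52 kHz mod fs = 5.14 kHz.
5.14 kHz ≤ fs/2 = 7.19 kHz, appears at 5.14 kHz.
43.4 kHz mod fs = 0.26 kHz.
0.26 kHz ≤ fs/2 = 7.19 kHz, appears at 0.26 kHz.
52.84 kHz mod fs = 9.7 kHz.
9.7 kHz > fs/2 = 7.19 kHz, folds to fs − 9.7 kHz = 4.68 kHz.
50.16 kHz mod fs = 7.02 kHz.
7.02 kHz ≤ fs/2 = 7.19 kHz, appears at 7.02 kHz.
29.02 kHz mod fs = 0.26 kHz.
0.26 kHz ≤ fs/2 = 7.19 kHz, appears at 0.26 kHz.
29.02 kHz and 43.4 kHz both map to 0.26 kHz.

29.02 kHz, 43.4 kHz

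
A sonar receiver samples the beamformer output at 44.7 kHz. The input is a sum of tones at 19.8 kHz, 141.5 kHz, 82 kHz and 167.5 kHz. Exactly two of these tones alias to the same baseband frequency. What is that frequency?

7.4 kHz

fs/2 = 22.35 kHz.
19.8 kHz ≤ fs/2 = 22.35 kHz, passes unchanged.
141.5 kHz mod fs = 7.4 kHz.
7.4 kHz ≤ fs/2 = 22.35 kHz, appears at 7.4 kHz.
82 kHz mod fs = 37.3 kHz.
37.3 kHz > fs/2 = 22.35 kHz, folds to fs − 37.3 kHz = 7.4 kHz.
167.5 kHz mod fs = 33.4 kHz.
33.4 kHz > fs/2 = 22.35 kHz, folds to fs − 33.4 kHz = 11.3 kHz.
82 kHz and 141.5 kHz both map to 7.4 kHz.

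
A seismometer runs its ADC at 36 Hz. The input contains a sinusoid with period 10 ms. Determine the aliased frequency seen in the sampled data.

8 Hz

T = 10 ms → f = 1/T = 100 Hz.
100 Hz mod fs = 28 Hz.
28 Hz > fs/2 = 18 Hz, folds to fs − 28 Hz = 8 Hz.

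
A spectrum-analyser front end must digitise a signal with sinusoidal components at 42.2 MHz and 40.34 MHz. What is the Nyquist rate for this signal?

Highest-frequency component: 42.2 MHz.
Nyquist rate = 2 × 42.2 MHz = 84.4 MHz.

84.4 MHz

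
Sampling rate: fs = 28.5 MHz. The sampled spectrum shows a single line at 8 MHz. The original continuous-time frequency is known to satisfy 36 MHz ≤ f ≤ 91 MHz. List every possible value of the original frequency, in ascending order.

Frequencies that alias to 8 MHz are k·fs ± 8 MHz for integer k ≥ 0.
k=0: 8 MHz.
k=1: 20.5 MHz, 36.5 MHz.
k=2: 49 MHz, 65 MHz.
k=3: 77.5 MHz, 93.5 MHz.
k=4: 106 MHz, 122 MHz.
Within [36 MHz, 91 MHz]: 36.5 MHz, 49 MHz, 65 MHz, 77.5 MHz.

36.5 MHz, 49 MHz, 65 MHz, 77.5 MHz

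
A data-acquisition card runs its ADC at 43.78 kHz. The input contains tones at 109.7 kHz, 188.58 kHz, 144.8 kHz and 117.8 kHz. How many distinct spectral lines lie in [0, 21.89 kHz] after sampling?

3

fs/2 = 21.89 kHz.
109.7 kHz mod fs = 22.14 kHz.
22.14 kHz > fs/2 = 21.89 kHz, folds to fs − 22.14 kHz = 21.64 kHz.
188.58 kHz mod fs = 13.46 kHz.
13.46 kHz ≤ fs/2 = 21.89 kHz, appears at 13.46 kHz.
144.8 kHz mod fs = 13.46 kHz.
13.46 kHz ≤ fs/2 = 21.89 kHz, appears at 13.46 kHz.
117.8 kHz mod fs = 30.24 kHz.
30.24 kHz > fs/2 = 21.89 kHz, folds to fs − 30.24 kHz = 13.54 kHz.
Distinct values: {13.46 kHz, 13.54 kHz, 21.64 kHz} → 3.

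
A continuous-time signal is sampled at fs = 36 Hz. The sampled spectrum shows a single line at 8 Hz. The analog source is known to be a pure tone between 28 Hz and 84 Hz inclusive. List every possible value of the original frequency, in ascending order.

28 Hz, 44 Hz, 64 Hz, 80 Hz

Frequencies that alias to 8 Hz are k·fs ± 8 Hz for integer k ≥ 0.
k=0: 8 Hz.
k=1: 28 Hz, 44 Hz.
k=2: 64 Hz, 80 Hz.
k=3: 100 Hz, 116 Hz.
Within [28 Hz, 84 Hz]: 28 Hz, 44 Hz, 64 Hz, 80 Hz.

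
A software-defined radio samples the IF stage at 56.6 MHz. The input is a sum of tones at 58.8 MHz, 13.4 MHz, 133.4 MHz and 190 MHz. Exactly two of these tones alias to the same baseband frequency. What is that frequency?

20.2 MHz

fs/2 = 28.3 MHz.
58.8 MHz mod fs = 2.2 MHz.
2.2 MHz ≤ fs/2 = 28.3 MHz, appears at 2.2 MHz.
13.4 MHz ≤ fs/2 = 28.3 MHz, passes unchanged.
133.4 MHz mod fs = 20.2 MHz.
20.2 MHz ≤ fs/2 = 28.3 MHz, appears at 20.2 MHz.
190 MHz mod fs = 20.2 MHz.
20.2 MHz ≤ fs/2 = 28.3 MHz, appears at 20.2 MHz.
133.4 MHz and 190 MHz both map to 20.2 MHz.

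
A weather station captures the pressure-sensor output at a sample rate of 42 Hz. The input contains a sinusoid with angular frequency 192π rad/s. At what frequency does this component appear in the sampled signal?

12 Hz

ω = 192π rad/s → f = ω/(2π) = 96 Hz.
96 Hz mod fs = 12 Hz.
12 Hz ≤ fs/2 = 21 Hz, appears at 12 Hz.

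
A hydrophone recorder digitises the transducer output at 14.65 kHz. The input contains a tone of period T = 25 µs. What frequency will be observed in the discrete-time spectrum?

3.95 kHz

T = 25 µs → f = 1/T = 40 kHz.
40 kHz mod fs = 10.7 kHz.
10.7 kHz > fs/2 = 7.325 kHz, folds to fs − 10.7 kHz = 3.95 kHz.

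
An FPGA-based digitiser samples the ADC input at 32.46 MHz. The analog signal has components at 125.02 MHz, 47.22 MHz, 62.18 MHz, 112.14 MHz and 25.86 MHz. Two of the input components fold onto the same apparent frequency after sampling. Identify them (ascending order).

47.22 MHz, 112.14 MHz

fs/2 = 16.23 MHz.
125.02 MHz mod fs = 27.64 MHz.
27.64 MHz > fs/2 = 16.23 MHz, folds to fs − 27.64 MHz = 4.82 MHz.
47.22 MHz mod fs = 14.76 MHz.
14.76 MHz ≤ fs/2 = 16.23 MHz, appears at 14.76 MHz.
62.18 MHz mod fs = 29.72 MHz.
29.72 MHz > fs/2 = 16.23 MHz, folds to fs − 29.72 MHz = 2.74 MHz.
112.14 MHz mod fs = 14.76 MHz.
14.76 MHz ≤ fs/2 = 16.23 MHz, appears at 14.76 MHz.
25.86 MHz > fs/2 = 16.23 MHz, folds to fs − 25.86 MHz = 6.6 MHz.
47.22 MHz and 112.14 MHz both map to 14.76 MHz.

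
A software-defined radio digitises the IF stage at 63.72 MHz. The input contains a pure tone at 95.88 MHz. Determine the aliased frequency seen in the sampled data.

95.88 MHz mod fs = 32.16 MHz.
32.16 MHz > fs/2 = 31.86 MHz, folds to fs − 32.16 MHz = 31.56 MHz.

31.56 MHz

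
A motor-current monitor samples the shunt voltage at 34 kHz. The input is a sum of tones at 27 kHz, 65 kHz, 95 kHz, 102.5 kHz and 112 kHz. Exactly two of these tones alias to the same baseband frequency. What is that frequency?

fs/2 = 17 kHz.
27 kHz > fs/2 = 17 kHz, folds to fs − 27 kHz = 7 kHz.
65 kHz mod fs = 31 kHz.
31 kHz > fs/2 = 17 kHz, folds to fs − 31 kHz = 3 kHz.
95 kHz mod fs = 27 kHz.
27 kHz > fs/2 = 17 kHz, folds to fs − 27 kHz = 7 kHz.
102.5 kHz mod fs = 0.5 kHz.
0.5 kHz ≤ fs/2 = 17 kHz, appears at 0.5 kHz.
112 kHz mod fs = 10 kHz.
10 kHz ≤ fs/2 = 17 kHz, appears at 10 kHz.
27 kHz and 95 kHz both map to 7 kHz.

7 kHz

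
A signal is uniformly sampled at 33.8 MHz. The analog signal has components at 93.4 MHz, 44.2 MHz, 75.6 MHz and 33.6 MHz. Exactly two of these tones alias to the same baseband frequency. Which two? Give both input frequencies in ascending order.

75.6 MHz, 93.4 MHz

fs/2 = 16.9 MHz.
93.4 MHz mod fs = 25.8 MHz.
25.8 MHz > fs/2 = 16.9 MHz, folds to fs − 25.8 MHz = 8 MHz.
44.2 MHz mod fs = 10.4 MHz.
10.4 MHz ≤ fs/2 = 16.9 MHz, appears at 10.4 MHz.
75.6 MHz mod fs = 8 MHz.
8 MHz ≤ fs/2 = 16.9 MHz, appears at 8 MHz.
33.6 MHz > fs/2 = 16.9 MHz, folds to fs − 33.6 MHz = 0.2 MHz.
75.6 MHz and 93.4 MHz both map to 8 MHz.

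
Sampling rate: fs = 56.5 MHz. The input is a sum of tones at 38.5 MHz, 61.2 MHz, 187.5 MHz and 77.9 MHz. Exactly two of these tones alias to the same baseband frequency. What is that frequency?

fs/2 = 28.25 MHz.
38.5 MHz > fs/2 = 28.25 MHz, folds to fs − 38.5 MHz = 18 MHz.
61.2 MHz mod fs = 4.7 MHz.
4.7 MHz ≤ fs/2 = 28.25 MHz, appears at 4.7 MHz.
187.5 MHz mod fs = 18 MHz.
18 MHz ≤ fs/2 = 28.25 MHz, appears at 18 MHz.
77.9 MHz mod fs = 21.4 MHz.
21.4 MHz ≤ fs/2 = 28.25 MHz, appears at 21.4 MHz.
38.5 MHz and 187.5 MHz both map to 18 MHz.

18 MHz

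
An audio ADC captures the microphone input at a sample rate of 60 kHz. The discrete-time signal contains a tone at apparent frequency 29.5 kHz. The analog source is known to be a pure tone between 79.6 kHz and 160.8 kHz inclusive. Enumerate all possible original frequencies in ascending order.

89.5 kHz, 90.5 kHz, 149.5 kHz, 150.5 kHz

Frequencies that alias to 29.5 kHz are k·fs ± 29.5 kHz for integer k ≥ 0.
k=0: 29.5 kHz.
k=1: 30.5 kHz, 89.5 kHz.
k=2: 90.5 kHz, 149.5 kHz.
k=3: 150.5 kHz, 209.5 kHz.
k=4: 210.5 kHz, 269.5 kHz.
Within [79.6 kHz, 160.8 kHz]: 89.5 kHz, 90.5 kHz, 149.5 kHz, 150.5 kHz.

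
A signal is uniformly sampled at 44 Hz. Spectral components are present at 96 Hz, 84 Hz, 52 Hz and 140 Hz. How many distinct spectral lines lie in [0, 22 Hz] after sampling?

fs/2 = 22 Hz.
96 Hz mod fs = 8 Hz.
8 Hz ≤ fs/2 = 22 Hz, appears at 8 Hz.
84 Hz mod fs = 40 Hz.
40 Hz > fs/2 = 22 Hz, folds to fs − 40 Hz = 4 Hz.
52 Hz mod fs = 8 Hz.
8 Hz ≤ fs/2 = 22 Hz, appears at 8 Hz.
140 Hz mod fs = 8 Hz.
8 Hz ≤ fs/2 = 22 Hz, appears at 8 Hz.
Distinct values: {4 Hz, 8 Hz} → 2.

2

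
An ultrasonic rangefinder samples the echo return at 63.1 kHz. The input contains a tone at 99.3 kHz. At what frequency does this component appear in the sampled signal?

26.9 kHz

99.3 kHz mod fs = 36.2 kHz.
36.2 kHz > fs/2 = 31.55 kHz, folds to fs − 36.2 kHz = 26.9 kHz.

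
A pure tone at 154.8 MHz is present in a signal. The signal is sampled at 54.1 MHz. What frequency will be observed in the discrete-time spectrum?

7.5 MHz

154.8 MHz mod fs = 46.6 MHz.
46.6 MHz > fs/2 = 27.05 MHz, folds to fs − 46.6 MHz = 7.5 MHz.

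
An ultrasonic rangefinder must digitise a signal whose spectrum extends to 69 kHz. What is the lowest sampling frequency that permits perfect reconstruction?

138 kHz

Nyquist rate = 2 × 69 kHz = 138 kHz.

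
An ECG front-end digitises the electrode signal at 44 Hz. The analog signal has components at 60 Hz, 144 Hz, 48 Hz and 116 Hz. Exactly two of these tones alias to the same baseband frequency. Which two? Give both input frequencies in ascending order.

fs/2 = 22 Hz.
60 Hz mod fs = 16 Hz.
16 Hz ≤ fs/2 = 22 Hz, appears at 16 Hz.
144 Hz mod fs = 12 Hz.
12 Hz ≤ fs/2 = 22 Hz, appears at 12 Hz.
48 Hz mod fs = 4 Hz.
4 Hz ≤ fs/2 = 22 Hz, appears at 4 Hz.
116 Hz mod fs = 28 Hz.
28 Hz > fs/2 = 22 Hz, folds to fs − 28 Hz = 16 Hz.
60 Hz and 116 Hz both map to 16 Hz.

60 Hz, 116 Hz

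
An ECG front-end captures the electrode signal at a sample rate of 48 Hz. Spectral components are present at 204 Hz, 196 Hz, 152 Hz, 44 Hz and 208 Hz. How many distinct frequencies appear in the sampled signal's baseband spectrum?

fs/2 = 24 Hz.
204 Hz mod fs = 12 Hz.
12 Hz ≤ fs/2 = 24 Hz, appears at 12 Hz.
196 Hz mod fs = 4 Hz.
4 Hz ≤ fs/2 = 24 Hz, appears at 4 Hz.
152 Hz mod fs = 8 Hz.
8 Hz ≤ fs/2 = 24 Hz, appears at 8 Hz.
44 Hz > fs/2 = 24 Hz, folds to fs − 44 Hz = 4 Hz.
208 Hz mod fs = 16 Hz.
16 Hz ≤ fs/2 = 24 Hz, appears at 16 Hz.
Distinct values: {4 Hz, 8 Hz, 12 Hz, 16 Hz} → 4.

4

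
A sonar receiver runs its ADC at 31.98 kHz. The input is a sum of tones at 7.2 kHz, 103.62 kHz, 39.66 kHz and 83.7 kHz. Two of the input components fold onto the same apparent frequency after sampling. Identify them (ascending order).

fs/2 = 15.99 kHz.
7.2 kHz ≤ fs/2 = 15.99 kHz, passes unchanged.
103.62 kHz mod fs = 7.68 kHz.
7.68 kHz ≤ fs/2 = 15.99 kHz, appears at 7.68 kHz.
39.66 kHz mod fs = 7.68 kHz.
7.68 kHz ≤ fs/2 = 15.99 kHz, appears at 7.68 kHz.
83.7 kHz mod fs = 19.74 kHz.
19.74 kHz > fs/2 = 15.99 kHz, folds to fs − 19.74 kHz = 12.24 kHz.
39.66 kHz and 103.62 kHz both map to 7.68 kHz.

39.66 kHz, 103.62 kHz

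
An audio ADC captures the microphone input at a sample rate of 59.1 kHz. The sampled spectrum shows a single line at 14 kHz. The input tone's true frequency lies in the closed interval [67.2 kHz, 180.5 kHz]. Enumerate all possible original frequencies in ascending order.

Frequencies that alias to 14 kHz are k·fs ± 14 kHz for integer k ≥ 0.
k=0: 14 kHz.
k=1: 45.1 kHz, 73.1 kHz.
k=2: 104.2 kHz, 132.2 kHz.
k=3: 163.3 kHz, 191.3 kHz.
k=4: 222.4 kHz, 250.4 kHz.
Within [67.2 kHz, 180.5 kHz]: 73.1 kHz, 104.2 kHz, 132.2 kHz, 163.3 kHz.

73.1 kHz, 104.2 kHz, 132.2 kHz, 163.3 kHz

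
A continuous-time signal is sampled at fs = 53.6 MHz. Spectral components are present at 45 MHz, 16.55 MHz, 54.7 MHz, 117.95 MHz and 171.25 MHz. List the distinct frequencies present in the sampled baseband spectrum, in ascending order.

fs/2 = 26.8 MHz.
45 MHz > fs/2 = 26.8 MHz, folds to fs − 45 MHz = 8.6 MHz.
16.55 MHz ≤ fs/2 = 26.8 MHz, passes unchanged.
54.7 MHz mod fs = 1.1 MHz.
1.1 MHz ≤ fs/2 = 26.8 MHz, appears at 1.1 MHz.
117.95 MHz mod fs = 10.75 MHz.
10.75 MHz ≤ fs/2 = 26.8 MHz, appears at 10.75 MHz.
171.25 MHz mod fs = 10.45 MHz.
10.45 MHz ≤ fs/2 = 26.8 MHz, appears at 10.45 MHz.
Distinct values: {1.1 MHz, 8.6 MHz, 10.45 MHz, 10.75 MHz, 16.55 MHz}.

1.1 MHz, 8.6 MHz, 10.45 MHz, 10.75 MHz, 16.55 MHz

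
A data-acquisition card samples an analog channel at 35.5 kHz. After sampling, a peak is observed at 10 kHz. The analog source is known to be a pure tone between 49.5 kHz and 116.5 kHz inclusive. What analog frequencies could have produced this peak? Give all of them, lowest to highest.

Frequencies that alias to 10 kHz are k·fs ± 10 kHz for integer k ≥ 0.
k=0: 10 kHz.
k=1: 25.5 kHz, 45.5 kHz.
k=2: 61 kHz, 81 kHz.
k=3: 96.5 kHz, 116.5 kHz.
k=4: 132 kHz, 152 kHz.
Within [49.5 kHz, 116.5 kHz]: 61 kHz, 81 kHz, 96.5 kHz, 116.5 kHz.

61 kHz, 81 kHz, 96.5 kHz, 116.5 kHz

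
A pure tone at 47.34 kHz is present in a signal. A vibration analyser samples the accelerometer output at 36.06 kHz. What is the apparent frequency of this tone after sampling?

11.28 kHz

47.34 kHz mod fs = 11.28 kHz.
11.28 kHz ≤ fs/2 = 18.03 kHz, appears at 11.28 kHz.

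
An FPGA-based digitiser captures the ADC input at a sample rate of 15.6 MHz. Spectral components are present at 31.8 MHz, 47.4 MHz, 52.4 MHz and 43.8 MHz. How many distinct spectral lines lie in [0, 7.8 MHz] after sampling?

3

fs/2 = 7.8 MHz.
31.8 MHz mod fs = 0.6 MHz.
0.6 MHz ≤ fs/2 = 7.8 MHz, appears at 0.6 MHz.
47.4 MHz mod fs = 0.6 MHz.
0.6 MHz ≤ fs/2 = 7.8 MHz, appears at 0.6 MHz.
52.4 MHz mod fs = 5.6 MHz.
5.6 MHz ≤ fs/2 = 7.8 MHz, appears at 5.6 MHz.
43.8 MHz mod fs = 12.6 MHz.
12.6 MHz > fs/2 = 7.8 MHz, folds to fs − 12.6 MHz = 3 MHz.
Distinct values: {0.6 MHz, 3 MHz, 5.6 MHz} → 3.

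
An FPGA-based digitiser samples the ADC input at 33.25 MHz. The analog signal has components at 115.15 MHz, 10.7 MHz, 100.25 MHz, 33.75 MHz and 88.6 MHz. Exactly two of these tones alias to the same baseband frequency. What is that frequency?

0.5 MHz

fs/2 = 16.625 MHz.
115.15 MHz mod fs = 15.4 MHz.
15.4 MHz ≤ fs/2 = 16.625 MHz, appears at 15.4 MHz.
10.7 MHz ≤ fs/2 = 16.625 MHz, passes unchanged.
100.25 MHz mod fs = 0.5 MHz.
0.5 MHz ≤ fs/2 = 16.625 MHz, appears at 0.5 MHz.
33.75 MHz mod fs = 0.5 MHz.
0.5 MHz ≤ fs/2 = 16.625 MHz, appears at 0.5 MHz.
88.6 MHz mod fs = 22.1 MHz.
22.1 MHz > fs/2 = 16.625 MHz, folds to fs − 22.1 MHz = 11.15 MHz.
33.75 MHz and 100.25 MHz both map to 0.5 MHz.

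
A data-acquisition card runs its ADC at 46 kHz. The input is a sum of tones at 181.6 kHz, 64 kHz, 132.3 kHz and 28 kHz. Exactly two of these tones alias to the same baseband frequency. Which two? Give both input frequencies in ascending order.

28 kHz, 64 kHz

fs/2 = 23 kHz.
181.6 kHz mod fs = 43.6 kHz.
43.6 kHz > fs/2 = 23 kHz, folds to fs − 43.6 kHz = 2.4 kHz.
64 kHz mod fs = 18 kHz.
18 kHz ≤ fs/2 = 23 kHz, appears at 18 kHz.
132.3 kHz mod fs = 40.3 kHz.
40.3 kHz > fs/2 = 23 kHz, folds to fs − 40.3 kHz = 5.7 kHz.
28 kHz > fs/2 = 23 kHz, folds to fs − 28 kHz = 18 kHz.
28 kHz and 64 kHz both map to 18 kHz.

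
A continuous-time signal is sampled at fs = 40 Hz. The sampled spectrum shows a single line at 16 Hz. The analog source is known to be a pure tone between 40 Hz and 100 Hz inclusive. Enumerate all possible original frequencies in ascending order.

56 Hz, 64 Hz, 96 Hz

Frequencies that alias to 16 Hz are k·fs ± 16 Hz for integer k ≥ 0.
k=0: 16 Hz.
k=1: 24 Hz, 56 Hz.
k=2: 64 Hz, 96 Hz.
k=3: 104 Hz, 136 Hz.
Within [40 Hz, 100 Hz]: 56 Hz, 64 Hz, 96 Hz.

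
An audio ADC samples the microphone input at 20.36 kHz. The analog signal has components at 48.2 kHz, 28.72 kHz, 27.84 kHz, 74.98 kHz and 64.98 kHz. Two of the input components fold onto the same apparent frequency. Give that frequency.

fs/2 = 10.18 kHz.
48.2 kHz mod fs = 7.48 kHz.
7.48 kHz ≤ fs/2 = 10.18 kHz, appears at 7.48 kHz.
28.72 kHz mod fs = 8.36 kHz.
8.36 kHz ≤ fs/2 = 10.18 kHz, appears at 8.36 kHz.
27.84 kHz mod fs = 7.48 kHz.
7.48 kHz ≤ fs/2 = 10.18 kHz, appears at 7.48 kHz.
74.98 kHz mod fs = 13.9 kHz.
13.9 kHz > fs/2 = 10.18 kHz, folds to fs − 13.9 kHz = 6.46 kHz.
64.98 kHz mod fs = 3.9 kHz.
3.9 kHz ≤ fs/2 = 10.18 kHz, appears at 3.9 kHz.
27.84 kHz and 48.2 kHz both map to 7.48 kHz.

7.48 kHz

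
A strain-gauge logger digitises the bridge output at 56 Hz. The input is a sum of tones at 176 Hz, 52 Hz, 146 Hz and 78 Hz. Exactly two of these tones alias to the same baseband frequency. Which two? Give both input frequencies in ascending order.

fs/2 = 28 Hz.
176 Hz mod fs = 8 Hz.
8 Hz ≤ fs/2 = 28 Hz, appears at 8 Hz.
52 Hz > fs/2 = 28 Hz, folds to fs − 52 Hz = 4 Hz.
146 Hz mod fs = 34 Hz.
34 Hz > fs/2 = 28 Hz, folds to fs − 34 Hz = 22 Hz.
78 Hz mod fs = 22 Hz.
22 Hz ≤ fs/2 = 28 Hz, appears at 22 Hz.
78 Hz and 146 Hz both map to 22 Hz.

78 Hz, 146 Hz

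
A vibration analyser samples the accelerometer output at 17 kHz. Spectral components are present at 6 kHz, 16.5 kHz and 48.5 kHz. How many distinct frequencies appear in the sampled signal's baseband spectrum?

3

fs/2 = 8.5 kHz.
6 kHz ≤ fs/2 = 8.5 kHz, passes unchanged.
16.5 kHz > fs/2 = 8.5 kHz, folds to fs − 16.5 kHz = 0.5 kHz.
48.5 kHz mod fs = 14.5 kHz.
14.5 kHz > fs/2 = 8.5 kHz, folds to fs − 14.5 kHz = 2.5 kHz.
Distinct values: {0.5 kHz, 2.5 kHz, 6 kHz} → 3.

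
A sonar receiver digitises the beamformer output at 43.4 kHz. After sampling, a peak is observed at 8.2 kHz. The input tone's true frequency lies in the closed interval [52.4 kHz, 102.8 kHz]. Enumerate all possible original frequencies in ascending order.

78.6 kHz, 95 kHz

Frequencies that alias to 8.2 kHz are k·fs ± 8.2 kHz for integer k ≥ 0.
k=0: 8.2 kHz.
k=1: 35.2 kHz, 51.6 kHz.
k=2: 78.6 kHz, 95 kHz.
k=3: 122 kHz, 138.4 kHz.
Within [52.4 kHz, 102.8 kHz]: 78.6 kHz, 95 kHz.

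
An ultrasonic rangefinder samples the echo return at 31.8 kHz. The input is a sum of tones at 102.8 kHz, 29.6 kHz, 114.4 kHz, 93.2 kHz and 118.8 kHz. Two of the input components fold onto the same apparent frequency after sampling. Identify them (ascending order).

29.6 kHz, 93.2 kHz

fs/2 = 15.9 kHz.
102.8 kHz mod fs = 7.4 kHz.
7.4 kHz ≤ fs/2 = 15.9 kHz, appears at 7.4 kHz.
29.6 kHz > fs/2 = 15.9 kHz, folds to fs − 29.6 kHz = 2.2 kHz.
114.4 kHz mod fs = 19 kHz.
19 kHz > fs/2 = 15.9 kHz, folds to fs − 19 kHz = 12.8 kHz.
93.2 kHz mod fs = 29.6 kHz.
29.6 kHz > fs/2 = 15.9 kHz, folds to fs − 29.6 kHz = 2.2 kHz.
118.8 kHz mod fs = 23.4 kHz.
23.4 kHz > fs/2 = 15.9 kHz, folds to fs − 23.4 kHz = 8.4 kHz.
29.6 kHz and 93.2 kHz both map to 2.2 kHz.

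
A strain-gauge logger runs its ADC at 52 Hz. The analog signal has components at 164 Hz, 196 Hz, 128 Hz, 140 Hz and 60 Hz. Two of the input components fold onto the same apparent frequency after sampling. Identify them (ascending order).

60 Hz, 164 Hz

fs/2 = 26 Hz.
164 Hz mod fs = 8 Hz.
8 Hz ≤ fs/2 = 26 Hz, appears at 8 Hz.
196 Hz mod fs = 40 Hz.
40 Hz > fs/2 = 26 Hz, folds to fs − 40 Hz = 12 Hz.
128 Hz mod fs = 24 Hz.
24 Hz ≤ fs/2 = 26 Hz, appears at 24 Hz.
140 Hz mod fs = 36 Hz.
36 Hz > fs/2 = 26 Hz, folds to fs − 36 Hz = 16 Hz.
60 Hz mod fs = 8 Hz.
8 Hz ≤ fs/2 = 26 Hz, appears at 8 Hz.
60 Hz and 164 Hz both map to 8 Hz.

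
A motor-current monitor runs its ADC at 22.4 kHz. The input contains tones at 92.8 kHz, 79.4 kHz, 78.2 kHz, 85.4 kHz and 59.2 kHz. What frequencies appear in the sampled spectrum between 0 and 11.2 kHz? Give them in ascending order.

3.2 kHz, 4.2 kHz, 8 kHz, 10.2 kHz, 11 kHz

fs/2 = 11.2 kHz.
92.8 kHz mod fs = 3.2 kHz.
3.2 kHz ≤ fs/2 = 11.2 kHz, appears at 3.2 kHz.
79.4 kHz mod fs = 12.2 kHz.
12.2 kHz > fs/2 = 11.2 kHz, folds to fs − 12.2 kHz = 10.2 kHz.
78.2 kHz mod fs = 11 kHz.
11 kHz ≤ fs/2 = 11.2 kHz, appears at 11 kHz.
85.4 kHz mod fs = 18.2 kHz.
18.2 kHz > fs/2 = 11.2 kHz, folds to fs − 18.2 kHz = 4.2 kHz.
59.2 kHz mod fs = 14.4 kHz.
14.4 kHz > fs/2 = 11.2 kHz, folds to fs − 14.4 kHz = 8 kHz.
Distinct values: {3.2 kHz, 4.2 kHz, 8 kHz, 10.2 kHz, 11 kHz}.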